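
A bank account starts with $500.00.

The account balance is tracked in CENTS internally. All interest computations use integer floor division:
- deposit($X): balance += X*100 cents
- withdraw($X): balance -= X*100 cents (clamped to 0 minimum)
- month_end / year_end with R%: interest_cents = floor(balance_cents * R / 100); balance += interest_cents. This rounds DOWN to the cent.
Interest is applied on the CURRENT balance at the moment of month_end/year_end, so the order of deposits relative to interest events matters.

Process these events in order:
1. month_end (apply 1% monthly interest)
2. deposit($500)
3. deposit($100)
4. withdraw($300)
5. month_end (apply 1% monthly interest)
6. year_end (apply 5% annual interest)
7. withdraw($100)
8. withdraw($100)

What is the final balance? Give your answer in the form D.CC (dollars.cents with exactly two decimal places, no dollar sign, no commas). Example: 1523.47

After 1 (month_end (apply 1% monthly interest)): balance=$505.00 total_interest=$5.00
After 2 (deposit($500)): balance=$1005.00 total_interest=$5.00
After 3 (deposit($100)): balance=$1105.00 total_interest=$5.00
After 4 (withdraw($300)): balance=$805.00 total_interest=$5.00
After 5 (month_end (apply 1% monthly interest)): balance=$813.05 total_interest=$13.05
After 6 (year_end (apply 5% annual interest)): balance=$853.70 total_interest=$53.70
After 7 (withdraw($100)): balance=$753.70 total_interest=$53.70
After 8 (withdraw($100)): balance=$653.70 total_interest=$53.70

Answer: 653.70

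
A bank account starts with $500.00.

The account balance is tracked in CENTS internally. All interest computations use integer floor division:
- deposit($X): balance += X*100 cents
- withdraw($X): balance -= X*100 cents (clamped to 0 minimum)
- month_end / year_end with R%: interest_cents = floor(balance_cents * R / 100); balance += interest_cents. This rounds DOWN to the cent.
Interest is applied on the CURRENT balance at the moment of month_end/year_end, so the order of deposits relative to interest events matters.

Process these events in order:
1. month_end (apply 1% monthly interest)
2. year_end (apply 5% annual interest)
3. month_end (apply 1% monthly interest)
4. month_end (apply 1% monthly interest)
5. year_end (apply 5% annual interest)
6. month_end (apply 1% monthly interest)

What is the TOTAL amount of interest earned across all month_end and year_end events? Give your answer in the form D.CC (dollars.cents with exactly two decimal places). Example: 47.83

After 1 (month_end (apply 1% monthly interest)): balance=$505.00 total_interest=$5.00
After 2 (year_end (apply 5% annual interest)): balance=$530.25 total_interest=$30.25
After 3 (month_end (apply 1% monthly interest)): balance=$535.55 total_interest=$35.55
After 4 (month_end (apply 1% monthly interest)): balance=$540.90 total_interest=$40.90
After 5 (year_end (apply 5% annual interest)): balance=$567.94 total_interest=$67.94
After 6 (month_end (apply 1% monthly interest)): balance=$573.61 total_interest=$73.61

Answer: 73.61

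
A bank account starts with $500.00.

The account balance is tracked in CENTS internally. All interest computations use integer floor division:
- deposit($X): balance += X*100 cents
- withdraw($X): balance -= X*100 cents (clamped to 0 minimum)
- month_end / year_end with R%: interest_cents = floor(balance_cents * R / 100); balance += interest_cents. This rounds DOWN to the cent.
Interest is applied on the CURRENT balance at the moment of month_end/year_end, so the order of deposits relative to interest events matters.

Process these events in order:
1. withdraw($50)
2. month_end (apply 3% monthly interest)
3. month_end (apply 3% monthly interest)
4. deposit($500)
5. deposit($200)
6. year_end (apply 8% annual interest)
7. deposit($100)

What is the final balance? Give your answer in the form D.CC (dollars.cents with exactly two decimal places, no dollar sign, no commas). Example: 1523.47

Answer: 1371.59

Derivation:
After 1 (withdraw($50)): balance=$450.00 total_interest=$0.00
After 2 (month_end (apply 3% monthly interest)): balance=$463.50 total_interest=$13.50
After 3 (month_end (apply 3% monthly interest)): balance=$477.40 total_interest=$27.40
After 4 (deposit($500)): balance=$977.40 total_interest=$27.40
After 5 (deposit($200)): balance=$1177.40 total_interest=$27.40
After 6 (year_end (apply 8% annual interest)): balance=$1271.59 total_interest=$121.59
After 7 (deposit($100)): balance=$1371.59 total_interest=$121.59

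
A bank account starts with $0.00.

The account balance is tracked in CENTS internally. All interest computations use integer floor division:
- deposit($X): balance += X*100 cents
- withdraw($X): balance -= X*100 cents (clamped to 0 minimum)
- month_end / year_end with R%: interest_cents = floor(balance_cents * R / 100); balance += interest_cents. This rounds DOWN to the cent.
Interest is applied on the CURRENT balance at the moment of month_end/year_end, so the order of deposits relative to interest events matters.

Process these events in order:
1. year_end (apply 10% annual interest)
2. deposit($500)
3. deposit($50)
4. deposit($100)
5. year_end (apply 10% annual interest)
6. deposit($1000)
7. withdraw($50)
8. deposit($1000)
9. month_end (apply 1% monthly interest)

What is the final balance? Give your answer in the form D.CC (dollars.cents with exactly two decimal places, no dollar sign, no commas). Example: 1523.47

After 1 (year_end (apply 10% annual interest)): balance=$0.00 total_interest=$0.00
After 2 (deposit($500)): balance=$500.00 total_interest=$0.00
After 3 (deposit($50)): balance=$550.00 total_interest=$0.00
After 4 (deposit($100)): balance=$650.00 total_interest=$0.00
After 5 (year_end (apply 10% annual interest)): balance=$715.00 total_interest=$65.00
After 6 (deposit($1000)): balance=$1715.00 total_interest=$65.00
After 7 (withdraw($50)): balance=$1665.00 total_interest=$65.00
After 8 (deposit($1000)): balance=$2665.00 total_interest=$65.00
After 9 (month_end (apply 1% monthly interest)): balance=$2691.65 total_interest=$91.65

Answer: 2691.65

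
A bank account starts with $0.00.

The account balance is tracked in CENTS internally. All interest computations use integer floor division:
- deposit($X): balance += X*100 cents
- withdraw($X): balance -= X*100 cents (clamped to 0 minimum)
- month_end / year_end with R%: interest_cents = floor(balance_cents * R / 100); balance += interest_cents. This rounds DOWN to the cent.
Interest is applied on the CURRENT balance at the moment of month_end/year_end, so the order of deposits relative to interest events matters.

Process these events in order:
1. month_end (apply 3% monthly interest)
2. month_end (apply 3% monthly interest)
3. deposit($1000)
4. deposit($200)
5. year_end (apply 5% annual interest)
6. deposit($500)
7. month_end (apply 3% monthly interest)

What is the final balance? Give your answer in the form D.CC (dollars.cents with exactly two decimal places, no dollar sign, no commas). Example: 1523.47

Answer: 1812.80

Derivation:
After 1 (month_end (apply 3% monthly interest)): balance=$0.00 total_interest=$0.00
After 2 (month_end (apply 3% monthly interest)): balance=$0.00 total_interest=$0.00
After 3 (deposit($1000)): balance=$1000.00 total_interest=$0.00
After 4 (deposit($200)): balance=$1200.00 total_interest=$0.00
After 5 (year_end (apply 5% annual interest)): balance=$1260.00 total_interest=$60.00
After 6 (deposit($500)): balance=$1760.00 total_interest=$60.00
After 7 (month_end (apply 3% monthly interest)): balance=$1812.80 total_interest=$112.80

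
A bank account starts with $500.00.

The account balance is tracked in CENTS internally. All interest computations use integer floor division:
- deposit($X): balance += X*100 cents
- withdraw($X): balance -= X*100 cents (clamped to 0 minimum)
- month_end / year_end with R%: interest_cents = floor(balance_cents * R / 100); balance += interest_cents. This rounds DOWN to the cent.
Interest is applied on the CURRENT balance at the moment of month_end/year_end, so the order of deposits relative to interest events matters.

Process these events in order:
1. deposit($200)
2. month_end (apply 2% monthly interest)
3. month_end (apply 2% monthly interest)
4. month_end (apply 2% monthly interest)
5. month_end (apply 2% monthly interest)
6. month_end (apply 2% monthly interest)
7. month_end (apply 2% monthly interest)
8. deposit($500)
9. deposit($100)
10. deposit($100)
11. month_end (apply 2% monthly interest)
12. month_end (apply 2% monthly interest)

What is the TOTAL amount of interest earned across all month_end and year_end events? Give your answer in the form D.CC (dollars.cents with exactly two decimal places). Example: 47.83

After 1 (deposit($200)): balance=$700.00 total_interest=$0.00
After 2 (month_end (apply 2% monthly interest)): balance=$714.00 total_interest=$14.00
After 3 (month_end (apply 2% monthly interest)): balance=$728.28 total_interest=$28.28
After 4 (month_end (apply 2% monthly interest)): balance=$742.84 total_interest=$42.84
After 5 (month_end (apply 2% monthly interest)): balance=$757.69 total_interest=$57.69
After 6 (month_end (apply 2% monthly interest)): balance=$772.84 total_interest=$72.84
After 7 (month_end (apply 2% monthly interest)): balance=$788.29 total_interest=$88.29
After 8 (deposit($500)): balance=$1288.29 total_interest=$88.29
After 9 (deposit($100)): balance=$1388.29 total_interest=$88.29
After 10 (deposit($100)): balance=$1488.29 total_interest=$88.29
After 11 (month_end (apply 2% monthly interest)): balance=$1518.05 total_interest=$118.05
After 12 (month_end (apply 2% monthly interest)): balance=$1548.41 total_interest=$148.41

Answer: 148.41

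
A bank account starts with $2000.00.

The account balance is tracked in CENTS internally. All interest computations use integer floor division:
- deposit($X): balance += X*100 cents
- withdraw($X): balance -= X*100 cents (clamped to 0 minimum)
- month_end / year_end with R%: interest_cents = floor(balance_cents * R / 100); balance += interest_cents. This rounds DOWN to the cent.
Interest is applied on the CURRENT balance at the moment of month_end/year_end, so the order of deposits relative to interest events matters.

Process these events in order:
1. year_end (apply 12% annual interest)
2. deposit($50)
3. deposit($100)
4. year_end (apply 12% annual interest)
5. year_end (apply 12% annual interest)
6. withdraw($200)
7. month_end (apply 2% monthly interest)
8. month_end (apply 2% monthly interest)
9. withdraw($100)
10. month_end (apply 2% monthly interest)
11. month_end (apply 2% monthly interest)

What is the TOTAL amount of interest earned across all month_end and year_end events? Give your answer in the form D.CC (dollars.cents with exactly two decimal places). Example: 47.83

Answer: 1074.60

Derivation:
After 1 (year_end (apply 12% annual interest)): balance=$2240.00 total_interest=$240.00
After 2 (deposit($50)): balance=$2290.00 total_interest=$240.00
After 3 (deposit($100)): balance=$2390.00 total_interest=$240.00
After 4 (year_end (apply 12% annual interest)): balance=$2676.80 total_interest=$526.80
After 5 (year_end (apply 12% annual interest)): balance=$2998.01 total_interest=$848.01
After 6 (withdraw($200)): balance=$2798.01 total_interest=$848.01
After 7 (month_end (apply 2% monthly interest)): balance=$2853.97 total_interest=$903.97
After 8 (month_end (apply 2% monthly interest)): balance=$2911.04 total_interest=$961.04
After 9 (withdraw($100)): balance=$2811.04 total_interest=$961.04
After 10 (month_end (apply 2% monthly interest)): balance=$2867.26 total_interest=$1017.26
After 11 (month_end (apply 2% monthly interest)): balance=$2924.60 total_interest=$1074.60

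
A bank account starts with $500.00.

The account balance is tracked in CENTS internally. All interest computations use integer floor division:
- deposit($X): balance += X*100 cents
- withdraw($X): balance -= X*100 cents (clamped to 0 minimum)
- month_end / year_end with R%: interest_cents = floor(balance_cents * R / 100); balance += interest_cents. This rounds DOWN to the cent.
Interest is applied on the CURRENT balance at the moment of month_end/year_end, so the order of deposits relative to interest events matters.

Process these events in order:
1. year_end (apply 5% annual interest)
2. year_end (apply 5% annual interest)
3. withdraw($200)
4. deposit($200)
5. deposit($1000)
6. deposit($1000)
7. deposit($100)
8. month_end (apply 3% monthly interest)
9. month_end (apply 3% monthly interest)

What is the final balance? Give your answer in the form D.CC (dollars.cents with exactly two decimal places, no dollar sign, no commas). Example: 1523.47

Answer: 2812.70

Derivation:
After 1 (year_end (apply 5% annual interest)): balance=$525.00 total_interest=$25.00
After 2 (year_end (apply 5% annual interest)): balance=$551.25 total_interest=$51.25
After 3 (withdraw($200)): balance=$351.25 total_interest=$51.25
After 4 (deposit($200)): balance=$551.25 total_interest=$51.25
After 5 (deposit($1000)): balance=$1551.25 total_interest=$51.25
After 6 (deposit($1000)): balance=$2551.25 total_interest=$51.25
After 7 (deposit($100)): balance=$2651.25 total_interest=$51.25
After 8 (month_end (apply 3% monthly interest)): balance=$2730.78 total_interest=$130.78
After 9 (month_end (apply 3% monthly interest)): balance=$2812.70 total_interest=$212.70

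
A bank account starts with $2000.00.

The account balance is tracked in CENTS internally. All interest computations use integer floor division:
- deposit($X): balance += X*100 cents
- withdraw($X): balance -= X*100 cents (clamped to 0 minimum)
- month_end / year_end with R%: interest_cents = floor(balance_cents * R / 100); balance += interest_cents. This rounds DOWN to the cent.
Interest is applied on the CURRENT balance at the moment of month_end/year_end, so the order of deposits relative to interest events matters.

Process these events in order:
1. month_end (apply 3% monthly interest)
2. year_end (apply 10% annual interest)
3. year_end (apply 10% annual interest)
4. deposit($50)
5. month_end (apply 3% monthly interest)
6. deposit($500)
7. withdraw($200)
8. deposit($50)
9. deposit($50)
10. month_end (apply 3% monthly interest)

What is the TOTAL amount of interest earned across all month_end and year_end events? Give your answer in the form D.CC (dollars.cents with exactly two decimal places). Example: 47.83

Answer: 659.43

Derivation:
After 1 (month_end (apply 3% monthly interest)): balance=$2060.00 total_interest=$60.00
After 2 (year_end (apply 10% annual interest)): balance=$2266.00 total_interest=$266.00
After 3 (year_end (apply 10% annual interest)): balance=$2492.60 total_interest=$492.60
After 4 (deposit($50)): balance=$2542.60 total_interest=$492.60
After 5 (month_end (apply 3% monthly interest)): balance=$2618.87 total_interest=$568.87
After 6 (deposit($500)): balance=$3118.87 total_interest=$568.87
After 7 (withdraw($200)): balance=$2918.87 total_interest=$568.87
After 8 (deposit($50)): balance=$2968.87 total_interest=$568.87
After 9 (deposit($50)): balance=$3018.87 total_interest=$568.87
After 10 (month_end (apply 3% monthly interest)): balance=$3109.43 total_interest=$659.43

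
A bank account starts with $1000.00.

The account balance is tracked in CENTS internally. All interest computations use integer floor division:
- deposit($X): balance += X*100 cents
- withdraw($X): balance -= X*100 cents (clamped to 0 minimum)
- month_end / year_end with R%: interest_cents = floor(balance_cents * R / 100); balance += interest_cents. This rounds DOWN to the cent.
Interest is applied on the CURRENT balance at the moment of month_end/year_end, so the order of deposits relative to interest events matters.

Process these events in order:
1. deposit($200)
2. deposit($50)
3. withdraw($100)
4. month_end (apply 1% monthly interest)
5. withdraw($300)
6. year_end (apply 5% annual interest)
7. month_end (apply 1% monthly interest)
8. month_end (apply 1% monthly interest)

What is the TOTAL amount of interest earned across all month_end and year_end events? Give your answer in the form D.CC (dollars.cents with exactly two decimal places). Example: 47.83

After 1 (deposit($200)): balance=$1200.00 total_interest=$0.00
After 2 (deposit($50)): balance=$1250.00 total_interest=$0.00
After 3 (withdraw($100)): balance=$1150.00 total_interest=$0.00
After 4 (month_end (apply 1% monthly interest)): balance=$1161.50 total_interest=$11.50
After 5 (withdraw($300)): balance=$861.50 total_interest=$11.50
After 6 (year_end (apply 5% annual interest)): balance=$904.57 total_interest=$54.57
After 7 (month_end (apply 1% monthly interest)): balance=$913.61 total_interest=$63.61
After 8 (month_end (apply 1% monthly interest)): balance=$922.74 total_interest=$72.74

Answer: 72.74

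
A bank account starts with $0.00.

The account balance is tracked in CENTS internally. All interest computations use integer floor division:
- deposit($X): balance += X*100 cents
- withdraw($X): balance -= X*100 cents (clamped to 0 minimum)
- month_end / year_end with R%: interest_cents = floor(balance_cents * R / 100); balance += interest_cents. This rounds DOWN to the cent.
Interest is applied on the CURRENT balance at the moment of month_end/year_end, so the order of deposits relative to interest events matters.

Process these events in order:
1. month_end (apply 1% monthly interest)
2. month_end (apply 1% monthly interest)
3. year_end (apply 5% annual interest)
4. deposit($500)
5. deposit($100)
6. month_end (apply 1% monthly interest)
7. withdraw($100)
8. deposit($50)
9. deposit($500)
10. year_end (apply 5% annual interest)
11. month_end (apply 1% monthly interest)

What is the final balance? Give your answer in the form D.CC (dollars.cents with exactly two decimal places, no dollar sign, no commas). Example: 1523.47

After 1 (month_end (apply 1% monthly interest)): balance=$0.00 total_interest=$0.00
After 2 (month_end (apply 1% monthly interest)): balance=$0.00 total_interest=$0.00
After 3 (year_end (apply 5% annual interest)): balance=$0.00 total_interest=$0.00
After 4 (deposit($500)): balance=$500.00 total_interest=$0.00
After 5 (deposit($100)): balance=$600.00 total_interest=$0.00
After 6 (month_end (apply 1% monthly interest)): balance=$606.00 total_interest=$6.00
After 7 (withdraw($100)): balance=$506.00 total_interest=$6.00
After 8 (deposit($50)): balance=$556.00 total_interest=$6.00
After 9 (deposit($500)): balance=$1056.00 total_interest=$6.00
After 10 (year_end (apply 5% annual interest)): balance=$1108.80 total_interest=$58.80
After 11 (month_end (apply 1% monthly interest)): balance=$1119.88 total_interest=$69.88

Answer: 1119.88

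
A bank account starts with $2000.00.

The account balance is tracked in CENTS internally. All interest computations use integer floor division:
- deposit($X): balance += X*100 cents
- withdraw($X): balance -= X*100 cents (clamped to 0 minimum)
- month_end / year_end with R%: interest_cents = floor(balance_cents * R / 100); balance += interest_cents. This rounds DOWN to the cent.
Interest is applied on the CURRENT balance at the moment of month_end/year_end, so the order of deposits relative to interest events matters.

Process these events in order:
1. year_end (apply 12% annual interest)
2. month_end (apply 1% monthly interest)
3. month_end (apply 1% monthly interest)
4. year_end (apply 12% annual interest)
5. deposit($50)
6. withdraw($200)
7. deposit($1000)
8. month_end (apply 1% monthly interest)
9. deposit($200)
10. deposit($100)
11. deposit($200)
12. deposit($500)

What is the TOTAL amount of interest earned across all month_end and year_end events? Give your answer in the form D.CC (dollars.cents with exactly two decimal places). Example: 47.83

Answer: 593.31

Derivation:
After 1 (year_end (apply 12% annual interest)): balance=$2240.00 total_interest=$240.00
After 2 (month_end (apply 1% monthly interest)): balance=$2262.40 total_interest=$262.40
After 3 (month_end (apply 1% monthly interest)): balance=$2285.02 total_interest=$285.02
After 4 (year_end (apply 12% annual interest)): balance=$2559.22 total_interest=$559.22
After 5 (deposit($50)): balance=$2609.22 total_interest=$559.22
After 6 (withdraw($200)): balance=$2409.22 total_interest=$559.22
After 7 (deposit($1000)): balance=$3409.22 total_interest=$559.22
After 8 (month_end (apply 1% monthly interest)): balance=$3443.31 total_interest=$593.31
After 9 (deposit($200)): balance=$3643.31 total_interest=$593.31
After 10 (deposit($100)): balance=$3743.31 total_interest=$593.31
After 11 (deposit($200)): balance=$3943.31 total_interest=$593.31
After 12 (deposit($500)): balance=$4443.31 total_interest=$593.31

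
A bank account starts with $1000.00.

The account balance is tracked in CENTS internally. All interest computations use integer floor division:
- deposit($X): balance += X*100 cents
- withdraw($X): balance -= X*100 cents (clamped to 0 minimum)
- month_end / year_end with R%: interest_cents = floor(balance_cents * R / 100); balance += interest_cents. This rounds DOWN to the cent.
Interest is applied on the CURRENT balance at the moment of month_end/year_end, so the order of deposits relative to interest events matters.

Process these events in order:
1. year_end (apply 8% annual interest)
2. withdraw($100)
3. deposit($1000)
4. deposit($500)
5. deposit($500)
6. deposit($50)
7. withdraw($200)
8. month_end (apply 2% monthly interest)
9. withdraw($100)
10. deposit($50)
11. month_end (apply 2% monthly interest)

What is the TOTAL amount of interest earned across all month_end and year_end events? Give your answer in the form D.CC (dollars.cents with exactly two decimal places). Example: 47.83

After 1 (year_end (apply 8% annual interest)): balance=$1080.00 total_interest=$80.00
After 2 (withdraw($100)): balance=$980.00 total_interest=$80.00
After 3 (deposit($1000)): balance=$1980.00 total_interest=$80.00
After 4 (deposit($500)): balance=$2480.00 total_interest=$80.00
After 5 (deposit($500)): balance=$2980.00 total_interest=$80.00
After 6 (deposit($50)): balance=$3030.00 total_interest=$80.00
After 7 (withdraw($200)): balance=$2830.00 total_interest=$80.00
After 8 (month_end (apply 2% monthly interest)): balance=$2886.60 total_interest=$136.60
After 9 (withdraw($100)): balance=$2786.60 total_interest=$136.60
After 10 (deposit($50)): balance=$2836.60 total_interest=$136.60
After 11 (month_end (apply 2% monthly interest)): balance=$2893.33 total_interest=$193.33

Answer: 193.33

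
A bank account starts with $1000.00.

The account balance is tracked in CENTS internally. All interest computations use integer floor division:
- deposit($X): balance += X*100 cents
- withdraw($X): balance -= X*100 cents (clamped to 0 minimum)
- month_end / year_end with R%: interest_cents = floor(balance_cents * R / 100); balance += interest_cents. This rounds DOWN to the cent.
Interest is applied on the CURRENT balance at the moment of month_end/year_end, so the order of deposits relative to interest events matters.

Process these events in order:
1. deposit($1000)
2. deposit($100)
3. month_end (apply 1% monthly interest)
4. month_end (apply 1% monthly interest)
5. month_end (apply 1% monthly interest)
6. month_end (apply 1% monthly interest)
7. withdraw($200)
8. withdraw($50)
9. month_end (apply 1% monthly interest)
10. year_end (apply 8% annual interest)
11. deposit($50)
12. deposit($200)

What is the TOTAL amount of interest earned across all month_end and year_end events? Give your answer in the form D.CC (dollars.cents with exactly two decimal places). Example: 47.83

After 1 (deposit($1000)): balance=$2000.00 total_interest=$0.00
After 2 (deposit($100)): balance=$2100.00 total_interest=$0.00
After 3 (month_end (apply 1% monthly interest)): balance=$2121.00 total_interest=$21.00
After 4 (month_end (apply 1% monthly interest)): balance=$2142.21 total_interest=$42.21
After 5 (month_end (apply 1% monthly interest)): balance=$2163.63 total_interest=$63.63
After 6 (month_end (apply 1% monthly interest)): balance=$2185.26 total_interest=$85.26
After 7 (withdraw($200)): balance=$1985.26 total_interest=$85.26
After 8 (withdraw($50)): balance=$1935.26 total_interest=$85.26
After 9 (month_end (apply 1% monthly interest)): balance=$1954.61 total_interest=$104.61
After 10 (year_end (apply 8% annual interest)): balance=$2110.97 total_interest=$260.97
After 11 (deposit($50)): balance=$2160.97 total_interest=$260.97
After 12 (deposit($200)): balance=$2360.97 total_interest=$260.97

Answer: 260.97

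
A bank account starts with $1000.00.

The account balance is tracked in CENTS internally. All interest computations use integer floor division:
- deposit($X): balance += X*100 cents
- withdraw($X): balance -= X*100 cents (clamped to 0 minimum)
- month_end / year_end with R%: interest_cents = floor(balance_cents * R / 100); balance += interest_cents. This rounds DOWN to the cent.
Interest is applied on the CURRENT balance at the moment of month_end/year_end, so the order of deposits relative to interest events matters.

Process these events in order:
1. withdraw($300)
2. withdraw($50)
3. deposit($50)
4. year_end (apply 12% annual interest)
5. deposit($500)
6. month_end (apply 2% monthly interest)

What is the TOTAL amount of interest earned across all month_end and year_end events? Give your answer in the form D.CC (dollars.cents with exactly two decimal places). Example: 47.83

After 1 (withdraw($300)): balance=$700.00 total_interest=$0.00
After 2 (withdraw($50)): balance=$650.00 total_interest=$0.00
After 3 (deposit($50)): balance=$700.00 total_interest=$0.00
After 4 (year_end (apply 12% annual interest)): balance=$784.00 total_interest=$84.00
After 5 (deposit($500)): balance=$1284.00 total_interest=$84.00
After 6 (month_end (apply 2% monthly interest)): balance=$1309.68 total_interest=$109.68

Answer: 109.68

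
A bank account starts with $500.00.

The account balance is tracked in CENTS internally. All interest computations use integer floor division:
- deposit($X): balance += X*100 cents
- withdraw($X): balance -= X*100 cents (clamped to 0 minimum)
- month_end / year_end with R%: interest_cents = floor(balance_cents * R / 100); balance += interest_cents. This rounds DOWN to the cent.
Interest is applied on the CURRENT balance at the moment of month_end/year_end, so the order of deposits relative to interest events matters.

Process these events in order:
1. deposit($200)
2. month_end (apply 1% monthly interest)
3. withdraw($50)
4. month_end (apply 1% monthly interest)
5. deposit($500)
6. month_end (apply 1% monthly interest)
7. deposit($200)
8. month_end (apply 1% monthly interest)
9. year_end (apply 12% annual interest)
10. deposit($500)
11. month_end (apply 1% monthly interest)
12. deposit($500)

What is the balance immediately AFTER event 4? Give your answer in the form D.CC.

Answer: 663.57

Derivation:
After 1 (deposit($200)): balance=$700.00 total_interest=$0.00
After 2 (month_end (apply 1% monthly interest)): balance=$707.00 total_interest=$7.00
After 3 (withdraw($50)): balance=$657.00 total_interest=$7.00
After 4 (month_end (apply 1% monthly interest)): balance=$663.57 total_interest=$13.57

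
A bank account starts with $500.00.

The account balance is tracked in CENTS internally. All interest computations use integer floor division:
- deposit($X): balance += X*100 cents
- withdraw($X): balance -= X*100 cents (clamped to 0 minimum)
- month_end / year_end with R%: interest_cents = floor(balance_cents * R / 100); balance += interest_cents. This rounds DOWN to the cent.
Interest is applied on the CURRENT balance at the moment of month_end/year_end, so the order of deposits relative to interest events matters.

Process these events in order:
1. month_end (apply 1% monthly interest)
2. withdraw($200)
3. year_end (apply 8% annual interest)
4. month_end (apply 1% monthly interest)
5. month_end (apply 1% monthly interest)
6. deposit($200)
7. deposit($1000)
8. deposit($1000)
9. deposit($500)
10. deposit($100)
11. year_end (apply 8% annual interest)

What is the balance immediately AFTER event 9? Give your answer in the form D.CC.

After 1 (month_end (apply 1% monthly interest)): balance=$505.00 total_interest=$5.00
After 2 (withdraw($200)): balance=$305.00 total_interest=$5.00
After 3 (year_end (apply 8% annual interest)): balance=$329.40 total_interest=$29.40
After 4 (month_end (apply 1% monthly interest)): balance=$332.69 total_interest=$32.69
After 5 (month_end (apply 1% monthly interest)): balance=$336.01 total_interest=$36.01
After 6 (deposit($200)): balance=$536.01 total_interest=$36.01
After 7 (deposit($1000)): balance=$1536.01 total_interest=$36.01
After 8 (deposit($1000)): balance=$2536.01 total_interest=$36.01
After 9 (deposit($500)): balance=$3036.01 total_interest=$36.01

Answer: 3036.01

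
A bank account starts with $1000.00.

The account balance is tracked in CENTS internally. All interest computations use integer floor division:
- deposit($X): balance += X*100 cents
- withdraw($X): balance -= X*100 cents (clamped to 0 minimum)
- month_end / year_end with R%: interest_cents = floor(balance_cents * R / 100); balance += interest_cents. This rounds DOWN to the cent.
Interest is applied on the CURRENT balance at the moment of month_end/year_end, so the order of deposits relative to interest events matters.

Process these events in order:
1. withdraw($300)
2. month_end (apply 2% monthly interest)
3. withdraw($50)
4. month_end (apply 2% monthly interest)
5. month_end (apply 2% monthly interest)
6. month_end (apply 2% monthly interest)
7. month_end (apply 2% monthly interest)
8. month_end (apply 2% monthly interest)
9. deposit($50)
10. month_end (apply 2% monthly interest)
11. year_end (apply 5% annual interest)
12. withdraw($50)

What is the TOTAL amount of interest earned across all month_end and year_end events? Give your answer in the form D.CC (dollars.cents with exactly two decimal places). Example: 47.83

Answer: 138.68

Derivation:
After 1 (withdraw($300)): balance=$700.00 total_interest=$0.00
After 2 (month_end (apply 2% monthly interest)): balance=$714.00 total_interest=$14.00
After 3 (withdraw($50)): balance=$664.00 total_interest=$14.00
After 4 (month_end (apply 2% monthly interest)): balance=$677.28 total_interest=$27.28
After 5 (month_end (apply 2% monthly interest)): balance=$690.82 total_interest=$40.82
After 6 (month_end (apply 2% monthly interest)): balance=$704.63 total_interest=$54.63
After 7 (month_end (apply 2% monthly interest)): balance=$718.72 total_interest=$68.72
After 8 (month_end (apply 2% monthly interest)): balance=$733.09 total_interest=$83.09
After 9 (deposit($50)): balance=$783.09 total_interest=$83.09
After 10 (month_end (apply 2% monthly interest)): balance=$798.75 total_interest=$98.75
After 11 (year_end (apply 5% annual interest)): balance=$838.68 total_interest=$138.68
After 12 (withdraw($50)): balance=$788.68 total_interest=$138.68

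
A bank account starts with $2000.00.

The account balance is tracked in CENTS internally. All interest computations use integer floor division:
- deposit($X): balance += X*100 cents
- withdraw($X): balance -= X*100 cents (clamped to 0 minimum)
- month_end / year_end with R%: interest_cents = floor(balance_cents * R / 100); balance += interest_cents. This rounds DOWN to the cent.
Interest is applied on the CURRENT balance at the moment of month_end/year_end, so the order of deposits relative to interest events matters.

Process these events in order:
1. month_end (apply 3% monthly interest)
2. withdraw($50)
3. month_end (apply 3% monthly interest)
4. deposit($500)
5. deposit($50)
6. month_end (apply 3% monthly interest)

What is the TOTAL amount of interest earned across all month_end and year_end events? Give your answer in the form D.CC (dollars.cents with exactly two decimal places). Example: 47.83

Answer: 198.90

Derivation:
After 1 (month_end (apply 3% monthly interest)): balance=$2060.00 total_interest=$60.00
After 2 (withdraw($50)): balance=$2010.00 total_interest=$60.00
After 3 (month_end (apply 3% monthly interest)): balance=$2070.30 total_interest=$120.30
After 4 (deposit($500)): balance=$2570.30 total_interest=$120.30
After 5 (deposit($50)): balance=$2620.30 total_interest=$120.30
After 6 (month_end (apply 3% monthly interest)): balance=$2698.90 total_interest=$198.90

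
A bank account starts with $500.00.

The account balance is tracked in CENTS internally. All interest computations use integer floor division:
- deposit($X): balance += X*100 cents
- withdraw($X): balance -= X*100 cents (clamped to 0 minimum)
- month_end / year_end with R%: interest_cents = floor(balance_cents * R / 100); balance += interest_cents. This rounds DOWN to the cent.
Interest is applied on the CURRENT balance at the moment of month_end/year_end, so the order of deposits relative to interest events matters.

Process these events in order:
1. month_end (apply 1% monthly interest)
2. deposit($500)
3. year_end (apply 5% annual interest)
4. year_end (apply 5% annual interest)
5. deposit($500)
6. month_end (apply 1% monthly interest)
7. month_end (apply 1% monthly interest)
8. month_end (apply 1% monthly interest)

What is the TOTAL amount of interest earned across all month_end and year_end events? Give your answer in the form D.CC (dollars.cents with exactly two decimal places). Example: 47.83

After 1 (month_end (apply 1% monthly interest)): balance=$505.00 total_interest=$5.00
After 2 (deposit($500)): balance=$1005.00 total_interest=$5.00
After 3 (year_end (apply 5% annual interest)): balance=$1055.25 total_interest=$55.25
After 4 (year_end (apply 5% annual interest)): balance=$1108.01 total_interest=$108.01
After 5 (deposit($500)): balance=$1608.01 total_interest=$108.01
After 6 (month_end (apply 1% monthly interest)): balance=$1624.09 total_interest=$124.09
After 7 (month_end (apply 1% monthly interest)): balance=$1640.33 total_interest=$140.33
After 8 (month_end (apply 1% monthly interest)): balance=$1656.73 total_interest=$156.73

Answer: 156.73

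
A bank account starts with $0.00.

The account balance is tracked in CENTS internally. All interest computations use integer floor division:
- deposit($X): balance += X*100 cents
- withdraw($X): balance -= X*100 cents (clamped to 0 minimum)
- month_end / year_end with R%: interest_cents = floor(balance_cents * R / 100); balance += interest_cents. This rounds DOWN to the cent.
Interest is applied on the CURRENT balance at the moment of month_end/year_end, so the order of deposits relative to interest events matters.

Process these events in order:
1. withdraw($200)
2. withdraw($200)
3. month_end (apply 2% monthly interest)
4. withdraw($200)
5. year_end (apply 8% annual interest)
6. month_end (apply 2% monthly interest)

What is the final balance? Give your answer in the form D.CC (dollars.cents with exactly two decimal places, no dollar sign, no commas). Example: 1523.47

Answer: 0.00

Derivation:
After 1 (withdraw($200)): balance=$0.00 total_interest=$0.00
After 2 (withdraw($200)): balance=$0.00 total_interest=$0.00
After 3 (month_end (apply 2% monthly interest)): balance=$0.00 total_interest=$0.00
After 4 (withdraw($200)): balance=$0.00 total_interest=$0.00
After 5 (year_end (apply 8% annual interest)): balance=$0.00 total_interest=$0.00
After 6 (month_end (apply 2% monthly interest)): balance=$0.00 total_interest=$0.00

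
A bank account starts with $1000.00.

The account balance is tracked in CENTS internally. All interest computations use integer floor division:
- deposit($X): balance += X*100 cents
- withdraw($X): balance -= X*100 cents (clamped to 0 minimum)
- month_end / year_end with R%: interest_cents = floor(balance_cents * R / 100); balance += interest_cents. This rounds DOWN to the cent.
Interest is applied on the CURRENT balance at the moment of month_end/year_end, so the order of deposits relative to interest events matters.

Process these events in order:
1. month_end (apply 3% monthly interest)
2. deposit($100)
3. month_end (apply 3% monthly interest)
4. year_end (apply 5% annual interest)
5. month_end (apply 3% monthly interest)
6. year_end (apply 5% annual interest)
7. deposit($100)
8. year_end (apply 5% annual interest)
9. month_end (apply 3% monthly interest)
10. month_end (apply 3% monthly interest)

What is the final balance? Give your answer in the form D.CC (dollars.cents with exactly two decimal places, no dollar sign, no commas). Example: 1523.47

Answer: 1583.66

Derivation:
After 1 (month_end (apply 3% monthly interest)): balance=$1030.00 total_interest=$30.00
After 2 (deposit($100)): balance=$1130.00 total_interest=$30.00
After 3 (month_end (apply 3% monthly interest)): balance=$1163.90 total_interest=$63.90
After 4 (year_end (apply 5% annual interest)): balance=$1222.09 total_interest=$122.09
After 5 (month_end (apply 3% monthly interest)): balance=$1258.75 total_interest=$158.75
After 6 (year_end (apply 5% annual interest)): balance=$1321.68 total_interest=$221.68
After 7 (deposit($100)): balance=$1421.68 total_interest=$221.68
After 8 (year_end (apply 5% annual interest)): balance=$1492.76 total_interest=$292.76
After 9 (month_end (apply 3% monthly interest)): balance=$1537.54 total_interest=$337.54
After 10 (month_end (apply 3% monthly interest)): balance=$1583.66 total_interest=$383.66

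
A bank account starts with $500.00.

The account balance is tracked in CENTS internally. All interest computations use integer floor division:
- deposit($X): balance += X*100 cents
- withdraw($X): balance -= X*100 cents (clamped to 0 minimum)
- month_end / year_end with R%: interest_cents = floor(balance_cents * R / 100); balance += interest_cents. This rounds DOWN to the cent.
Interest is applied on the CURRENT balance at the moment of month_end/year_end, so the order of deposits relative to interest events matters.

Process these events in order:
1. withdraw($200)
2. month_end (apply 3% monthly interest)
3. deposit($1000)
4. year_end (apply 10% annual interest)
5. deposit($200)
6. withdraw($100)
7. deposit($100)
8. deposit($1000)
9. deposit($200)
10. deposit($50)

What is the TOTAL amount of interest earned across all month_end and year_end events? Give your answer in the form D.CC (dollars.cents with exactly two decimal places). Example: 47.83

After 1 (withdraw($200)): balance=$300.00 total_interest=$0.00
After 2 (month_end (apply 3% monthly interest)): balance=$309.00 total_interest=$9.00
After 3 (deposit($1000)): balance=$1309.00 total_interest=$9.00
After 4 (year_end (apply 10% annual interest)): balance=$1439.90 total_interest=$139.90
After 5 (deposit($200)): balance=$1639.90 total_interest=$139.90
After 6 (withdraw($100)): balance=$1539.90 total_interest=$139.90
After 7 (deposit($100)): balance=$1639.90 total_interest=$139.90
After 8 (deposit($1000)): balance=$2639.90 total_interest=$139.90
After 9 (deposit($200)): balance=$2839.90 total_interest=$139.90
After 10 (deposit($50)): balance=$2889.90 total_interest=$139.90

Answer: 139.90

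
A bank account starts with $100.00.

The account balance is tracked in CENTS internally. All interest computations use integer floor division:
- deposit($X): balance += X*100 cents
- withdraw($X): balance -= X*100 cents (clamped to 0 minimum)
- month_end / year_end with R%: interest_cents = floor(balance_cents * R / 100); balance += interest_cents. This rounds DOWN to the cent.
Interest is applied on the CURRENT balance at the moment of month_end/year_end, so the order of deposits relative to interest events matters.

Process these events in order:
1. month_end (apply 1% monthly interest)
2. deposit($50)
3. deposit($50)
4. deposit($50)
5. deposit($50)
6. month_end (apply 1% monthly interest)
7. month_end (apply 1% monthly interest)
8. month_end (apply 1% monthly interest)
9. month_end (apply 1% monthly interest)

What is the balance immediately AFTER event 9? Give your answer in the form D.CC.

After 1 (month_end (apply 1% monthly interest)): balance=$101.00 total_interest=$1.00
After 2 (deposit($50)): balance=$151.00 total_interest=$1.00
After 3 (deposit($50)): balance=$201.00 total_interest=$1.00
After 4 (deposit($50)): balance=$251.00 total_interest=$1.00
After 5 (deposit($50)): balance=$301.00 total_interest=$1.00
After 6 (month_end (apply 1% monthly interest)): balance=$304.01 total_interest=$4.01
After 7 (month_end (apply 1% monthly interest)): balance=$307.05 total_interest=$7.05
After 8 (month_end (apply 1% monthly interest)): balance=$310.12 total_interest=$10.12
After 9 (month_end (apply 1% monthly interest)): balance=$313.22 total_interest=$13.22

Answer: 313.22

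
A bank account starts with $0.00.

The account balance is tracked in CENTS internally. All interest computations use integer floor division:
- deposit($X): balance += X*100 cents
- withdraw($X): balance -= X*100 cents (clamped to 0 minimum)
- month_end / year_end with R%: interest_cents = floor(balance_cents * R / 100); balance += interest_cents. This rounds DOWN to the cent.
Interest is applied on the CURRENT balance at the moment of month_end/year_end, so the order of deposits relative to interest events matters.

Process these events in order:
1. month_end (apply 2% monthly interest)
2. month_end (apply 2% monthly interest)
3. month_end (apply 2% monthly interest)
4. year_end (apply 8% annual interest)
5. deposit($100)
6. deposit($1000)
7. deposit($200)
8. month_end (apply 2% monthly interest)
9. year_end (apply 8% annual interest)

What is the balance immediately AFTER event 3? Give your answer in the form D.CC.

Answer: 0.00

Derivation:
After 1 (month_end (apply 2% monthly interest)): balance=$0.00 total_interest=$0.00
After 2 (month_end (apply 2% monthly interest)): balance=$0.00 total_interest=$0.00
After 3 (month_end (apply 2% monthly interest)): balance=$0.00 total_interest=$0.00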